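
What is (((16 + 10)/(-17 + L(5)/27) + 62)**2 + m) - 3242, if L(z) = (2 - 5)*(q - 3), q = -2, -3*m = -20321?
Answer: 117987743/16428 ≈ 7182.1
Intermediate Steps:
m = 20321/3 (m = -1/3*(-20321) = 20321/3 ≈ 6773.7)
L(z) = 15 (L(z) = (2 - 5)*(-2 - 3) = -3*(-5) = 15)
(((16 + 10)/(-17 + L(5)/27) + 62)**2 + m) - 3242 = (((16 + 10)/(-17 + 15/27) + 62)**2 + 20321/3) - 3242 = ((26/(-17 + 15*(1/27)) + 62)**2 + 20321/3) - 3242 = ((26/(-17 + 5/9) + 62)**2 + 20321/3) - 3242 = ((26/(-148/9) + 62)**2 + 20321/3) - 3242 = ((26*(-9/148) + 62)**2 + 20321/3) - 3242 = ((-117/74 + 62)**2 + 20321/3) - 3242 = ((4471/74)**2 + 20321/3) - 3242 = (19989841/5476 + 20321/3) - 3242 = 171247319/16428 - 3242 = 117987743/16428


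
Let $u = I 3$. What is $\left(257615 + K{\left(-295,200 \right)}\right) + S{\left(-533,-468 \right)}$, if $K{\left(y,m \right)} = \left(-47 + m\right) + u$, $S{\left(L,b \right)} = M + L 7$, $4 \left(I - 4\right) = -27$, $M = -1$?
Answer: $\frac{1016111}{4} \approx 2.5403 \cdot 10^{5}$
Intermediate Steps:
$I = - \frac{11}{4}$ ($I = 4 + \frac{1}{4} \left(-27\right) = 4 - \frac{27}{4} = - \frac{11}{4} \approx -2.75$)
$S{\left(L,b \right)} = -1 + 7 L$ ($S{\left(L,b \right)} = -1 + L 7 = -1 + 7 L$)
$u = - \frac{33}{4}$ ($u = \left(- \frac{11}{4}\right) 3 = - \frac{33}{4} \approx -8.25$)
$K{\left(y,m \right)} = - \frac{221}{4} + m$ ($K{\left(y,m \right)} = \left(-47 + m\right) - \frac{33}{4} = - \frac{221}{4} + m$)
$\left(257615 + K{\left(-295,200 \right)}\right) + S{\left(-533,-468 \right)} = \left(257615 + \left(- \frac{221}{4} + 200\right)\right) + \left(-1 + 7 \left(-533\right)\right) = \left(257615 + \frac{579}{4}\right) - 3732 = \frac{1031039}{4} - 3732 = \frac{1016111}{4}$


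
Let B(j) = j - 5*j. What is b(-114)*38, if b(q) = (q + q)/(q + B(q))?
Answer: -76/3 ≈ -25.333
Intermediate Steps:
B(j) = -4*j
b(q) = -2/3 (b(q) = (q + q)/(q - 4*q) = (2*q)/((-3*q)) = (2*q)*(-1/(3*q)) = -2/3)
b(-114)*38 = -2/3*38 = -76/3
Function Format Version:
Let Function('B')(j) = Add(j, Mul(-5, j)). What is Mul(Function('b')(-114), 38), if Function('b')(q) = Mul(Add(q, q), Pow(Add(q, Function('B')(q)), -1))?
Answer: Rational(-76, 3) ≈ -25.333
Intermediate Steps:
Function('B')(j) = Mul(-4, j)
Function('b')(q) = Rational(-2, 3) (Function('b')(q) = Mul(Add(q, q), Pow(Add(q, Mul(-4, q)), -1)) = Mul(Mul(2, q), Pow(Mul(-3, q), -1)) = Mul(Mul(2, q), Mul(Rational(-1, 3), Pow(q, -1))) = Rational(-2, 3))
Mul(Function('b')(-114), 38) = Mul(Rational(-2, 3), 38) = Rational(-76, 3)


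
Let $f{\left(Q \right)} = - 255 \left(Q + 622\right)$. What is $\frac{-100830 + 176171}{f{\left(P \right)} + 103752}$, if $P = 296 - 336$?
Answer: $- \frac{75341}{44658} \approx -1.6871$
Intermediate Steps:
$P = -40$ ($P = 296 - 336 = -40$)
$f{\left(Q \right)} = -158610 - 255 Q$ ($f{\left(Q \right)} = - 255 \left(622 + Q\right) = -158610 - 255 Q$)
$\frac{-100830 + 176171}{f{\left(P \right)} + 103752} = \frac{-100830 + 176171}{\left(-158610 - -10200\right) + 103752} = \frac{75341}{\left(-158610 + 10200\right) + 103752} = \frac{75341}{-148410 + 103752} = \frac{75341}{-44658} = 75341 \left(- \frac{1}{44658}\right) = - \frac{75341}{44658}$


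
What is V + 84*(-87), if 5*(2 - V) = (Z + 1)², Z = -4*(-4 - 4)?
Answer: -37619/5 ≈ -7523.8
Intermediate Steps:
Z = 32 (Z = -4*(-8) = 32)
V = -1079/5 (V = 2 - (32 + 1)²/5 = 2 - ⅕*33² = 2 - ⅕*1089 = 2 - 1089/5 = -1079/5 ≈ -215.80)
V + 84*(-87) = -1079/5 + 84*(-87) = -1079/5 - 7308 = -37619/5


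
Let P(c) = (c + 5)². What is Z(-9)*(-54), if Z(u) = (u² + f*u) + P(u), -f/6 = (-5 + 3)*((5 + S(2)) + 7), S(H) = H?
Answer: 76410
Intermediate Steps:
P(c) = (5 + c)²
f = 168 (f = -6*(-5 + 3)*((5 + 2) + 7) = -(-12)*(7 + 7) = -(-12)*14 = -6*(-28) = 168)
Z(u) = u² + (5 + u)² + 168*u (Z(u) = (u² + 168*u) + (5 + u)² = u² + (5 + u)² + 168*u)
Z(-9)*(-54) = (25 + 2*(-9)² + 178*(-9))*(-54) = (25 + 2*81 - 1602)*(-54) = (25 + 162 - 1602)*(-54) = -1415*(-54) = 76410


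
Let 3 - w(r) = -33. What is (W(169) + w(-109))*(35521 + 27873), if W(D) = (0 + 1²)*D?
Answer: 12995770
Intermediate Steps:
W(D) = D (W(D) = (0 + 1)*D = 1*D = D)
w(r) = 36 (w(r) = 3 - 1*(-33) = 3 + 33 = 36)
(W(169) + w(-109))*(35521 + 27873) = (169 + 36)*(35521 + 27873) = 205*63394 = 12995770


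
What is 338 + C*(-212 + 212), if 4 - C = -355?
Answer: 338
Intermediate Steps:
C = 359 (C = 4 - 1*(-355) = 4 + 355 = 359)
338 + C*(-212 + 212) = 338 + 359*(-212 + 212) = 338 + 359*0 = 338 + 0 = 338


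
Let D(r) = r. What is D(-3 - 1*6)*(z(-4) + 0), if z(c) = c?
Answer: 36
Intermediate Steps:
D(-3 - 1*6)*(z(-4) + 0) = (-3 - 1*6)*(-4 + 0) = (-3 - 6)*(-4) = -9*(-4) = 36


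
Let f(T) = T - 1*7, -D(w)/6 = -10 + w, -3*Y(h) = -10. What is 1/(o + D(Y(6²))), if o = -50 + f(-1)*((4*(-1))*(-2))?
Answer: -1/74 ≈ -0.013514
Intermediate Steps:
Y(h) = 10/3 (Y(h) = -⅓*(-10) = 10/3)
D(w) = 60 - 6*w (D(w) = -6*(-10 + w) = 60 - 6*w)
f(T) = -7 + T (f(T) = T - 7 = -7 + T)
o = -114 (o = -50 + (-7 - 1)*((4*(-1))*(-2)) = -50 - (-32)*(-2) = -50 - 8*8 = -50 - 64 = -114)
1/(o + D(Y(6²))) = 1/(-114 + (60 - 6*10/3)) = 1/(-114 + (60 - 20)) = 1/(-114 + 40) = 1/(-74) = -1/74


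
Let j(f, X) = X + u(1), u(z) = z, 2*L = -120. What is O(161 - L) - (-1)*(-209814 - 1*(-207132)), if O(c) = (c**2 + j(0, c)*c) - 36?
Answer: 95185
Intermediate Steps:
L = -60 (L = (1/2)*(-120) = -60)
j(f, X) = 1 + X (j(f, X) = X + 1 = 1 + X)
O(c) = -36 + c**2 + c*(1 + c) (O(c) = (c**2 + (1 + c)*c) - 36 = (c**2 + c*(1 + c)) - 36 = -36 + c**2 + c*(1 + c))
O(161 - L) - (-1)*(-209814 - 1*(-207132)) = (-36 + (161 - 1*(-60)) + 2*(161 - 1*(-60))**2) - (-1)*(-209814 - 1*(-207132)) = (-36 + (161 + 60) + 2*(161 + 60)**2) - (-1)*(-209814 + 207132) = (-36 + 221 + 2*221**2) - (-1)*(-2682) = (-36 + 221 + 2*48841) - 1*2682 = (-36 + 221 + 97682) - 2682 = 97867 - 2682 = 95185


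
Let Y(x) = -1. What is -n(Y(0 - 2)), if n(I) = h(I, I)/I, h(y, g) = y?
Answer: -1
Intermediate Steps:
n(I) = 1 (n(I) = I/I = 1)
-n(Y(0 - 2)) = -1*1 = -1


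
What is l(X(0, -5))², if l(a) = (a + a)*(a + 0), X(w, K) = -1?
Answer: 4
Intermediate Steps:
l(a) = 2*a² (l(a) = (2*a)*a = 2*a²)
l(X(0, -5))² = (2*(-1)²)² = (2*1)² = 2² = 4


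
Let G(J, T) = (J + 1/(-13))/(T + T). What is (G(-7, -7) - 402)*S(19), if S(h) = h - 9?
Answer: -365360/91 ≈ -4014.9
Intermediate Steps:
G(J, T) = (-1/13 + J)/(2*T) (G(J, T) = (J - 1/13)/((2*T)) = (-1/13 + J)*(1/(2*T)) = (-1/13 + J)/(2*T))
S(h) = -9 + h
(G(-7, -7) - 402)*S(19) = ((1/26)*(-1 + 13*(-7))/(-7) - 402)*(-9 + 19) = ((1/26)*(-⅐)*(-1 - 91) - 402)*10 = ((1/26)*(-⅐)*(-92) - 402)*10 = (46/91 - 402)*10 = -36536/91*10 = -365360/91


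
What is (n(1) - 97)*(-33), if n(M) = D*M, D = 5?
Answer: 3036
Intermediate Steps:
n(M) = 5*M
(n(1) - 97)*(-33) = (5*1 - 97)*(-33) = (5 - 97)*(-33) = -92*(-33) = 3036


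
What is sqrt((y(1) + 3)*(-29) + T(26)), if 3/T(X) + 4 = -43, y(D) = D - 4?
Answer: I*sqrt(141)/47 ≈ 0.25265*I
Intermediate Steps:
y(D) = -4 + D
T(X) = -3/47 (T(X) = 3/(-4 - 43) = 3/(-47) = 3*(-1/47) = -3/47)
sqrt((y(1) + 3)*(-29) + T(26)) = sqrt(((-4 + 1) + 3)*(-29) - 3/47) = sqrt((-3 + 3)*(-29) - 3/47) = sqrt(0*(-29) - 3/47) = sqrt(0 - 3/47) = sqrt(-3/47) = I*sqrt(141)/47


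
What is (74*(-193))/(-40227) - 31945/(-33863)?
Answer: 1768682881/1362206901 ≈ 1.2984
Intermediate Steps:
(74*(-193))/(-40227) - 31945/(-33863) = -14282*(-1/40227) - 31945*(-1/33863) = 14282/40227 + 31945/33863 = 1768682881/1362206901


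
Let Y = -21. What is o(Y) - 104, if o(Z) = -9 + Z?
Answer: -134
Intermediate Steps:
o(Y) - 104 = (-9 - 21) - 104 = -30 - 104 = -134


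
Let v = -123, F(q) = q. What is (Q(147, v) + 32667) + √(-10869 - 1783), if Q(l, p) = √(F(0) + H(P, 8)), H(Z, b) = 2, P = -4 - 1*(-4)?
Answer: 32667 + √2 + 2*I*√3163 ≈ 32668.0 + 112.48*I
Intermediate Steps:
P = 0 (P = -4 + 4 = 0)
Q(l, p) = √2 (Q(l, p) = √(0 + 2) = √2)
(Q(147, v) + 32667) + √(-10869 - 1783) = (√2 + 32667) + √(-10869 - 1783) = (32667 + √2) + √(-12652) = (32667 + √2) + 2*I*√3163 = 32667 + √2 + 2*I*√3163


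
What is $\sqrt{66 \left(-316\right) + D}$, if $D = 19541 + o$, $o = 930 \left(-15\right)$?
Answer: $i \sqrt{15265} \approx 123.55 i$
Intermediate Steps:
$o = -13950$
$D = 5591$ ($D = 19541 - 13950 = 5591$)
$\sqrt{66 \left(-316\right) + D} = \sqrt{66 \left(-316\right) + 5591} = \sqrt{-20856 + 5591} = \sqrt{-15265} = i \sqrt{15265}$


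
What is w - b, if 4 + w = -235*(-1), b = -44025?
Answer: 44256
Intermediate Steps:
w = 231 (w = -4 - 235*(-1) = -4 + 235 = 231)
w - b = 231 - 1*(-44025) = 231 + 44025 = 44256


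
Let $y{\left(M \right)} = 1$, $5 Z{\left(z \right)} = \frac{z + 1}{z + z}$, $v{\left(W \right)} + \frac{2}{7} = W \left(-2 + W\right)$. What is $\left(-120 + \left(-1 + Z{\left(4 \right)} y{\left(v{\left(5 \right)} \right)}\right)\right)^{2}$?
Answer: $\frac{935089}{64} \approx 14611.0$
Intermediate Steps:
$v{\left(W \right)} = - \frac{2}{7} + W \left(-2 + W\right)$
$Z{\left(z \right)} = \frac{1 + z}{10 z}$ ($Z{\left(z \right)} = \frac{\left(z + 1\right) \frac{1}{z + z}}{5} = \frac{\left(1 + z\right) \frac{1}{2 z}}{5} = \frac{\frac{1}{2} \frac{1}{z} \left(1 + z\right)}{5} = \frac{1 + z}{10 z}$)
$\left(-120 + \left(-1 + Z{\left(4 \right)} y{\left(v{\left(5 \right)} \right)}\right)\right)^{2} = \left(-120 - \left(1 - \frac{1 + 4}{10 \cdot 4} \cdot 1\right)\right)^{2} = \left(-120 - \left(1 - \frac{1}{10} \cdot \frac{1}{4} \cdot 5 \cdot 1\right)\right)^{2} = \left(-120 + \left(-1 + \frac{1}{8} \cdot 1\right)\right)^{2} = \left(-120 + \left(-1 + \frac{1}{8}\right)\right)^{2} = \left(-120 - \frac{7}{8}\right)^{2} = \left(- \frac{967}{8}\right)^{2} = \frac{935089}{64}$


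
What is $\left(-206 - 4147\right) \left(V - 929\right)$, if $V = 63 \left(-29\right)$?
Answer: $11996868$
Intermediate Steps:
$V = -1827$
$\left(-206 - 4147\right) \left(V - 929\right) = \left(-206 - 4147\right) \left(-1827 - 929\right) = \left(-4353\right) \left(-2756\right) = 11996868$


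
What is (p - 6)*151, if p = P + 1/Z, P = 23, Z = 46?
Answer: 118233/46 ≈ 2570.3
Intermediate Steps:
p = 1059/46 (p = 23 + 1/46 = 1059/46 ≈ 23.022)
(p - 6)*151 = (1059/46 - 6)*151 = (783/46)*151 = 118233/46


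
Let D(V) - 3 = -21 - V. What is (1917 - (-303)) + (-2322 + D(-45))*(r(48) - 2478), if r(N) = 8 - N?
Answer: 5781030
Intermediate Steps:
D(V) = -18 - V (D(V) = 3 + (-21 - V) = -18 - V)
(1917 - (-303)) + (-2322 + D(-45))*(r(48) - 2478) = (1917 - (-303)) + (-2322 + (-18 - 1*(-45)))*((8 - 1*48) - 2478) = (1917 - 1*(-303)) + (-2322 + (-18 + 45))*((8 - 48) - 2478) = (1917 + 303) + (-2322 + 27)*(-40 - 2478) = 2220 - 2295*(-2518) = 2220 + 5778810 = 5781030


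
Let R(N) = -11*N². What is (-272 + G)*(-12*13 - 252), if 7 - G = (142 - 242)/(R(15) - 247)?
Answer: 147171720/1361 ≈ 1.0814e+5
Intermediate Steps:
G = 9477/1361 (G = 7 - (142 - 242)/(-11*15² - 247) = 7 - (-100)/(-11*225 - 247) = 7 - (-100)/(-2475 - 247) = 7 - (-100)/(-2722) = 7 - (-100)*(-1)/2722 = 7 - 1*50/1361 = 7 - 50/1361 = 9477/1361 ≈ 6.9633)
(-272 + G)*(-12*13 - 252) = (-272 + 9477/1361)*(-12*13 - 252) = -360715*(-156 - 252)/1361 = -360715/1361*(-408) = 147171720/1361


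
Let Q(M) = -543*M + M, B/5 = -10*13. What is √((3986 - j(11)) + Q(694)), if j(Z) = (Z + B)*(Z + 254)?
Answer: I*√202827 ≈ 450.36*I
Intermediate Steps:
B = -650 (B = 5*(-10*13) = 5*(-130) = -650)
Q(M) = -542*M
j(Z) = (-650 + Z)*(254 + Z) (j(Z) = (Z - 650)*(Z + 254) = (-650 + Z)*(254 + Z))
√((3986 - j(11)) + Q(694)) = √((3986 - (-165100 + 11² - 396*11)) - 542*694) = √((3986 - (-165100 + 121 - 4356)) - 376148) = √((3986 - 1*(-169335)) - 376148) = √((3986 + 169335) - 376148) = √(173321 - 376148) = √(-202827) = I*√202827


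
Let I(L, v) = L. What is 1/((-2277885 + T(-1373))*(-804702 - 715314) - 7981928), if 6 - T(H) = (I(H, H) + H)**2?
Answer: 1/14924109512392 ≈ 6.7006e-14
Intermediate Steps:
T(H) = 6 - 4*H**2 (T(H) = 6 - (H + H)**2 = 6 - (2*H)**2 = 6 - 4*H**2)
1/((-2277885 + T(-1373))*(-804702 - 715314) - 7981928) = 1/((-2277885 + (6 - 4*(-1373)**2))*(-804702 - 715314) - 7981928) = 1/((-2277885 + (6 - 4*1885129))*(-1520016) - 7981928) = 1/((-2277885 + (6 - 7540516))*(-1520016) - 7981928) = 1/((-2277885 - 7540510)*(-1520016) - 7981928) = 1/(-9818395*(-1520016) - 7981928) = 1/(14924117494320 - 7981928) = 1/14924109512392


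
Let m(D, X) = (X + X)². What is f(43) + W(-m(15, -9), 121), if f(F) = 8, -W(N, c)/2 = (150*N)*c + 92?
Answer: 11761024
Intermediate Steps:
m(D, X) = 4*X² (m(D, X) = (2*X)² = 4*X²)
W(N, c) = -184 - 300*N*c (W(N, c) = -2*((150*N)*c + 92) = -2*(150*N*c + 92) = -2*(92 + 150*N*c) = -184 - 300*N*c)
f(43) + W(-m(15, -9), 121) = 8 + (-184 - 300*(-4*(-9)²)*121) = 8 + (-184 - 300*(-4*81)*121) = 8 + (-184 - 300*(-1*324)*121) = 8 + (-184 - 300*(-324)*121) = 8 + (-184 + 11761200) = 8 + 11761016 = 11761024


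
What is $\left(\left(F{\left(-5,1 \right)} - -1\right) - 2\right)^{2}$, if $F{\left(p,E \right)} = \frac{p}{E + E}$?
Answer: $\frac{49}{4} \approx 12.25$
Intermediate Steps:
$F{\left(p,E \right)} = \frac{p}{2 E}$
$\left(\left(F{\left(-5,1 \right)} - -1\right) - 2\right)^{2} = \left(\left(\frac{1}{2} \left(-5\right) 1^{-1} - -1\right) - 2\right)^{2} = \left(\left(\frac{1}{2} \left(-5\right) 1 + 1\right) - 2\right)^{2} = \left(\left(- \frac{5}{2} + 1\right) - 2\right)^{2} = \left(- \frac{3}{2} - 2\right)^{2} = \left(- \frac{7}{2}\right)^{2} = \frac{49}{4}$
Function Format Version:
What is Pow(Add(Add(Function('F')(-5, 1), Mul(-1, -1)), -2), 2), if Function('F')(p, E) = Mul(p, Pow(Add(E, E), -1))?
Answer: Rational(49, 4) ≈ 12.250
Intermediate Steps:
Function('F')(p, E) = Mul(Rational(1, 2), p, Pow(E, -1)) (Function('F')(p, E) = Mul(p, Pow(Mul(2, E), -1)) = Mul(p, Mul(Rational(1, 2), Pow(E, -1))) = Mul(Rational(1, 2), p, Pow(E, -1)))
Pow(Add(Add(Function('F')(-5, 1), Mul(-1, -1)), -2), 2) = Pow(Add(Add(Mul(Rational(1, 2), -5, Pow(1, -1)), Mul(-1, -1)), -2), 2) = Pow(Add(Add(Mul(Rational(1, 2), -5, 1), 1), -2), 2) = Pow(Add(Add(Rational(-5, 2), 1), -2), 2) = Pow(Add(Rational(-3, 2), -2), 2) = Pow(Rational(-7, 2), 2) = Rational(49, 4)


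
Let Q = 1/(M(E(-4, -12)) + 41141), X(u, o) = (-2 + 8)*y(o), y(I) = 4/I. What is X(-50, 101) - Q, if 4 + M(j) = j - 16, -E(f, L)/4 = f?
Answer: 987187/4154837 ≈ 0.23760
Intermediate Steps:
E(f, L) = -4*f
M(j) = -20 + j (M(j) = -4 + (j - 16) = -4 + (-16 + j) = -20 + j)
X(u, o) = 24/o (X(u, o) = (-2 + 8)*(4/o) = 6*(4/o) = 24/o)
Q = 1/41137 (Q = 1/((-20 - 4*(-4)) + 41141) = 1/((-20 + 16) + 41141) = 1/(-4 + 41141) = 1/41137 ≈ 2.4309e-5)
X(-50, 101) - Q = 24/101 - 1*1/41137 = 24*(1/101) - 1/41137 = 24/101 - 1/41137 = 987187/4154837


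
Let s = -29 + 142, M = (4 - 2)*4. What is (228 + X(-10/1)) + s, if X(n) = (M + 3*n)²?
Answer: 825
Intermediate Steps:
M = 8 (M = 2*4 = 8)
s = 113
X(n) = (8 + 3*n)²
(228 + X(-10/1)) + s = (228 + (8 + 3*(-10/1))²) + 113 = (228 + (8 + 3*(-10*1))²) + 113 = (228 + (8 + 3*(-10))²) + 113 = (228 + (8 - 30)²) + 113 = (228 + (-22)²) + 113 = (228 + 484) + 113 = 712 + 113 = 825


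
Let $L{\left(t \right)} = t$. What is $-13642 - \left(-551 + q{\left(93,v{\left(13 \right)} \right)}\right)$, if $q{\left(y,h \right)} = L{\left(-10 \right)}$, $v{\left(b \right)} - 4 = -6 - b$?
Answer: $-13081$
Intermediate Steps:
$v{\left(b \right)} = -2 - b$ ($v{\left(b \right)} = 4 - \left(6 + b\right) = -2 - b$)
$q{\left(y,h \right)} = -10$
$-13642 - \left(-551 + q{\left(93,v{\left(13 \right)} \right)}\right) = -13642 + \left(551 - -10\right) = -13642 + \left(551 + 10\right) = -13642 + 561 = -13081$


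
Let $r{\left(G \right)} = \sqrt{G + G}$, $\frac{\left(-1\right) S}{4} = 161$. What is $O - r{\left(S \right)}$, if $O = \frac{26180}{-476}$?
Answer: $-55 - 2 i \sqrt{322} \approx -55.0 - 35.889 i$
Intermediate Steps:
$S = -644$ ($S = \left(-4\right) 161 = -644$)
$r{\left(G \right)} = \sqrt{2} \sqrt{G}$ ($r{\left(G \right)} = \sqrt{2 G} = \sqrt{2} \sqrt{G}$)
$O = -55$ ($O = 26180 \left(- \frac{1}{476}\right) = -55$)
$O - r{\left(S \right)} = -55 - \sqrt{2} \sqrt{-644} = -55 - \sqrt{2} \cdot 2 i \sqrt{161} = -55 - 2 i \sqrt{322}$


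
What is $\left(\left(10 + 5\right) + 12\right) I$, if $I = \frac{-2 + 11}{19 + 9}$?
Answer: $\frac{243}{28} \approx 8.6786$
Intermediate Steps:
$I = \frac{9}{28} \approx 0.32143$
$\left(\left(10 + 5\right) + 12\right) I = \left(\left(10 + 5\right) + 12\right) \frac{9}{28} = \left(15 + 12\right) \frac{9}{28} = 27 \cdot \frac{9}{28} = \frac{243}{28}$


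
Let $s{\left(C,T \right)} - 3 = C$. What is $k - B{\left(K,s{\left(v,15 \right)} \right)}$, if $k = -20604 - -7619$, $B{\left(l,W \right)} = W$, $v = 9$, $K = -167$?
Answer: $-12997$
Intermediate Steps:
$s{\left(C,T \right)} = 3 + C$
$k = -12985$ ($k = -20604 + 7619 = -12985$)
$k - B{\left(K,s{\left(v,15 \right)} \right)} = -12985 - \left(3 + 9\right) = -12985 - 12 = -12997$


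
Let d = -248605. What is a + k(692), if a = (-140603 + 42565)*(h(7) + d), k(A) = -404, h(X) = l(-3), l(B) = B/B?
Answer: 24372638548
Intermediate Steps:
l(B) = 1
h(X) = 1
a = 24372638952 (a = (-140603 + 42565)*(1 - 248605) = -98038*(-248604) = 24372638952)
a + k(692) = 24372638952 - 404 = 24372638548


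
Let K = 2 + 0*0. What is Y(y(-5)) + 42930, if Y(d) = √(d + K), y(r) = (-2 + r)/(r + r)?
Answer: 42930 + 3*√30/10 ≈ 42932.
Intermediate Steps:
K = 2 (K = 2 + 0 = 2)
y(r) = (-2 + r)/(2*r) (y(r) = (-2 + r)/((2*r)) = (-2 + r)*(1/(2*r)) = (-2 + r)/(2*r))
Y(d) = √(2 + d) (Y(d) = √(d + 2) = √(2 + d))
Y(y(-5)) + 42930 = √(2 + (½)*(-2 - 5)/(-5)) + 42930 = √(2 + (½)*(-⅕)*(-7)) + 42930 = √(2 + 7/10) + 42930 = √(27/10) + 42930 = 3*√30/10 + 42930 = 42930 + 3*√30/10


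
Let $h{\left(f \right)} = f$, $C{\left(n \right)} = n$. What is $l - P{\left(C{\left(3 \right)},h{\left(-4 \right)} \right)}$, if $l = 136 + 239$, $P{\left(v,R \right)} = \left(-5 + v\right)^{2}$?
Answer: $371$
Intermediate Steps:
$l = 375$
$l - P{\left(C{\left(3 \right)},h{\left(-4 \right)} \right)} = 375 - \left(-5 + 3\right)^{2} = 375 - \left(-2\right)^{2} = 375 - 4 = 371$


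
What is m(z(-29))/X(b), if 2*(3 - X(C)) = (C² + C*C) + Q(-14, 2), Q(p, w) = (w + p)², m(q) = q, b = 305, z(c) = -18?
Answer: 9/46547 ≈ 0.00019335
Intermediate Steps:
Q(p, w) = (p + w)²
X(C) = -69 - C² (X(C) = 3 - ((C² + C*C) + (-14 + 2)²)/2 = 3 - ((C² + C²) + (-12)²)/2 = 3 - (2*C² + 144)/2 = 3 - (144 + 2*C²)/2 = 3 + (-72 - C²) = -69 - C²)
m(z(-29))/X(b) = -18/(-69 - 1*305²) = -18/(-69 - 1*93025) = -18/(-69 - 93025) = -18/(-93094) = -18*(-1/93094) = 9/46547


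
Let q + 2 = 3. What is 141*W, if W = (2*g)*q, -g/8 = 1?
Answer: -2256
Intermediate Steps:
g = -8 (g = -8*1 = -8)
q = 1 (q = -2 + 3 = 1)
W = -16 (W = (2*(-8))*1 = -16*1 = -16)
141*W = 141*(-16) = -2256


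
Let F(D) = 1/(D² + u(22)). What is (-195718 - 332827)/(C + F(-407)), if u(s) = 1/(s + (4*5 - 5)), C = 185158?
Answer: -3239459704630/1134835974249 ≈ -2.8546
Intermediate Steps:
u(s) = 1/(15 + s) (u(s) = 1/(s + (20 - 5)) = 1/(s + 15) = 1/(15 + s))
F(D) = 1/(1/37 + D²) (F(D) = 1/(D² + 1/(15 + 22)) = 1/(D² + 1/37) = 1/(1/37 + D²))
(-195718 - 332827)/(C + F(-407)) = (-195718 - 332827)/(185158 + 37/(1 + 37*(-407)²)) = -528545/(185158 + 37/(1 + 37*165649)) = -528545/(185158 + 37/(1 + 6129013)) = -528545/(185158 + 37/6129014) = -528545/1134835974249/6129014 = -528545*6129014/1134835974249 = -3239459704630/1134835974249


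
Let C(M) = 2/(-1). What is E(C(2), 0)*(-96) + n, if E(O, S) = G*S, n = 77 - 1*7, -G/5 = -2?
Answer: 70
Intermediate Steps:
C(M) = -2 (C(M) = 2*(-1) = -2)
G = 10 (G = -5*(-2) = 10)
n = 70 (n = 77 - 7 = 70)
E(O, S) = 10*S
E(C(2), 0)*(-96) + n = (10*0)*(-96) + 70 = 0*(-96) + 70 = 0 + 70 = 70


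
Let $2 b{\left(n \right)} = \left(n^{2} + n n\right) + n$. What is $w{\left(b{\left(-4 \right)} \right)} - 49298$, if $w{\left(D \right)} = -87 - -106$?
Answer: $-49279$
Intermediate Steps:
$b{\left(n \right)} = n^{2} + \frac{n}{2}$ ($b{\left(n \right)} = \frac{\left(n^{2} + n n\right) + n}{2} = \frac{\left(n^{2} + n^{2}\right) + n}{2} = \frac{2 n^{2} + n}{2} = \frac{n + 2 n^{2}}{2} = n^{2} + \frac{n}{2}$)
$w{\left(D \right)} = 19$ ($w{\left(D \right)} = -87 + 106 = 19$)
$w{\left(b{\left(-4 \right)} \right)} - 49298 = 19 - 49298 = -49279$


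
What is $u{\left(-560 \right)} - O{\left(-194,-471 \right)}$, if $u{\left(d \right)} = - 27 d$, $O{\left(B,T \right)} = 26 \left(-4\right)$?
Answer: $15224$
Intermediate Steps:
$O{\left(B,T \right)} = -104$
$u{\left(-560 \right)} - O{\left(-194,-471 \right)} = \left(-27\right) \left(-560\right) - -104 = 15120 + 104 = 15224$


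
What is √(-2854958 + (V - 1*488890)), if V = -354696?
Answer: 4*I*√231159 ≈ 1923.2*I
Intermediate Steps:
√(-2854958 + (V - 1*488890)) = √(-2854958 + (-354696 - 1*488890)) = √(-2854958 + (-354696 - 488890)) = √(-2854958 - 843586) = √(-3698544) = 4*I*√231159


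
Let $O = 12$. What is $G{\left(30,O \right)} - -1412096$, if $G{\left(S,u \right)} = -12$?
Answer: $1412084$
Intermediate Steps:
$G{\left(30,O \right)} - -1412096 = -12 - -1412096 = -12 + 1412096 = 1412084$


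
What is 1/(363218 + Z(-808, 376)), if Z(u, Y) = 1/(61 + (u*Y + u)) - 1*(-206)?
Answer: 304555/110682596319 ≈ 2.7516e-6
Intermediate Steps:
Z(u, Y) = 206 + 1/(61 + u + Y*u) (Z(u, Y) = 1/(61 + (Y*u + u)) + 206 = 1/(61 + (u + Y*u)) + 206 = 1/(61 + u + Y*u) + 206 = 206 + 1/(61 + u + Y*u))
1/(363218 + Z(-808, 376)) = 1/(363218 + (12567 + 206*(-808) + 206*376*(-808))/(61 - 808 + 376*(-808))) = 1/(363218 + (12567 - 166448 - 62584448)/(61 - 808 - 303808)) = 1/(363218 - 62738329/(-304555)) = 1/(363218 - 1/304555*(-62738329)) = 1/(363218 + 62738329/304555) = 1/(110682596319/304555) = 304555/110682596319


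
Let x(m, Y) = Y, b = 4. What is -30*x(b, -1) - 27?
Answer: 3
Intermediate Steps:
-30*x(b, -1) - 27 = -30*(-1) - 27 = 30 - 27 = 3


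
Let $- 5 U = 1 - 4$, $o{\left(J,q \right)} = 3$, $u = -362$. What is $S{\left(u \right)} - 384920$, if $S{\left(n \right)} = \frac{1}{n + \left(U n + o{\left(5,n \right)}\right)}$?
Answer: $- \frac{1108954525}{2881} \approx -3.8492 \cdot 10^{5}$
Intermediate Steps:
$U = \frac{3}{5}$ ($U = - \frac{1 - 4}{5} = \left(- \frac{1}{5}\right) \left(-3\right) = \frac{3}{5} \approx 0.6$)
$S{\left(n \right)} = \frac{1}{3 + \frac{8 n}{5}}$ ($S{\left(n \right)} = \frac{1}{n + \left(\frac{3 n}{5} + 3\right)} = \frac{1}{n + \left(3 + \frac{3 n}{5}\right)} = \frac{1}{3 + \frac{8 n}{5}}$)
$S{\left(u \right)} - 384920 = \frac{5}{15 + 8 \left(-362\right)} - 384920 = \frac{5}{15 - 2896} - 384920 = \frac{5}{-2881} - 384920 = 5 \left(- \frac{1}{2881}\right) - 384920 = - \frac{5}{2881} - 384920 = - \frac{1108954525}{2881}$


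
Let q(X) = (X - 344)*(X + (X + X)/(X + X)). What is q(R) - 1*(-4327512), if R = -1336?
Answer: 6570312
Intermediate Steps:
q(X) = (1 + X)*(-344 + X) (q(X) = (-344 + X)*(X + (2*X)/((2*X))) = (-344 + X)*(X + (2*X)*(1/(2*X))) = (-344 + X)*(X + 1) = (-344 + X)*(1 + X) = (1 + X)*(-344 + X))
q(R) - 1*(-4327512) = (-344 + (-1336)² - 343*(-1336)) - 1*(-4327512) = (-344 + 1784896 + 458248) + 4327512 = 2242800 + 4327512 = 6570312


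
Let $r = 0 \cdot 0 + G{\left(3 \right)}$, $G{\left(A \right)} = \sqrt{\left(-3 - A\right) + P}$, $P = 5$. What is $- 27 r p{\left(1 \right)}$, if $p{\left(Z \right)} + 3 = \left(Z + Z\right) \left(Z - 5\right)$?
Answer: $297 i \approx 297.0 i$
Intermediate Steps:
$G{\left(A \right)} = \sqrt{2 - A}$ ($G{\left(A \right)} = \sqrt{\left(-3 - A\right) + 5} = \sqrt{2 - A}$)
$p{\left(Z \right)} = -3 + 2 Z \left(-5 + Z\right)$ ($p{\left(Z \right)} = -3 + \left(Z + Z\right) \left(Z - 5\right) = -3 + 2 Z \left(-5 + Z\right)$)
$r = i$ ($r = 0 \cdot 0 + \sqrt{2 - 3} = 0 + \sqrt{2 - 3} = 0 + \sqrt{-1} = 0 + i = i \approx 1.0 i$)
$- 27 r p{\left(1 \right)} = - 27 i \left(-3 - 10 + 2 \cdot 1^{2}\right) = - 27 i \left(-3 - 10 + 2 \cdot 1\right) = - 27 i \left(-3 - 10 + 2\right) = - 27 i \left(-11\right) = 297 i$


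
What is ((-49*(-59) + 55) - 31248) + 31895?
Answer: 3593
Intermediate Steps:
((-49*(-59) + 55) - 31248) + 31895 = ((2891 + 55) - 31248) + 31895 = (2946 - 31248) + 31895 = -28302 + 31895 = 3593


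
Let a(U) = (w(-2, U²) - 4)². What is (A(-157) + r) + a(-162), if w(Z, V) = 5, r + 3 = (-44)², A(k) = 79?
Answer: 2013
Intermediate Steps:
r = 1933 (r = -3 + (-44)² = -3 + 1936 = 1933)
a(U) = 1 (a(U) = (5 - 4)² = 1² = 1)
(A(-157) + r) + a(-162) = (79 + 1933) + 1 = 2012 + 1 = 2013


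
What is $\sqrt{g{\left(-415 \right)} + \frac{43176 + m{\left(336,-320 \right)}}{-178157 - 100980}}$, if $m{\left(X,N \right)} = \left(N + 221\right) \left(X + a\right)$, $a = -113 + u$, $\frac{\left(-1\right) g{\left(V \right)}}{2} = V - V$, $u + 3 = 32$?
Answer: $\frac{14 i \sqrt{25959741}}{279137} \approx 0.25554 i$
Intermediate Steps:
$u = 29$ ($u = -3 + 32 = 29$)
$g{\left(V \right)} = 0$ ($g{\left(V \right)} = - 2 \left(V - V\right) = \left(-2\right) 0 = 0$)
$a = -84$ ($a = -113 + 29 = -84$)
$m{\left(X,N \right)} = \left(-84 + X\right) \left(221 + N\right)$ ($m{\left(X,N \right)} = \left(N + 221\right) \left(X - 84\right) = \left(221 + N\right) \left(-84 + X\right) = \left(-84 + X\right) \left(221 + N\right)$)
$\sqrt{g{\left(-415 \right)} + \frac{43176 + m{\left(336,-320 \right)}}{-178157 - 100980}} = \sqrt{0 + \frac{43176 - 24948}{-178157 - 100980}} = \sqrt{0 + \frac{43176 + \left(-18564 + 26880 + 74256 - 107520\right)}{-279137}} = \sqrt{0 + \left(43176 - 24948\right) \left(- \frac{1}{279137}\right)} = \sqrt{0 + 18228 \left(- \frac{1}{279137}\right)} = \sqrt{0 - \frac{18228}{279137}} = \sqrt{- \frac{18228}{279137}} = \frac{14 i \sqrt{25959741}}{279137}$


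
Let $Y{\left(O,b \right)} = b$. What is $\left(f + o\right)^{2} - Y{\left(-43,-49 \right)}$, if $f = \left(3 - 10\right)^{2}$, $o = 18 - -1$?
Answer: $4673$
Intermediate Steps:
$o = 19$ ($o = 18 + 1 = 19$)
$f = 49$ ($f = \left(3 - 10\right)^{2} = \left(-7\right)^{2} = 49$)
$\left(f + o\right)^{2} - Y{\left(-43,-49 \right)} = \left(49 + 19\right)^{2} - -49 = 68^{2} + 49 = 4624 + 49 = 4673$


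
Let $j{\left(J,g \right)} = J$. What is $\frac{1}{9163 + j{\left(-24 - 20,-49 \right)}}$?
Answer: $\frac{1}{9119} \approx 0.00010966$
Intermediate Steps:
$\frac{1}{9163 + j{\left(-24 - 20,-49 \right)}} = \frac{1}{9163 - 44} = \frac{1}{9119}$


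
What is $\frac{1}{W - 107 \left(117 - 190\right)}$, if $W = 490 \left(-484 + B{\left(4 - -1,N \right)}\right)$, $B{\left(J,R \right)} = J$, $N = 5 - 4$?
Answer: $- \frac{1}{226899} \approx -4.4072 \cdot 10^{-6}$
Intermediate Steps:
$N = 1$ ($N = 5 - 4 = 1$)
$W = -234710$ ($W = 490 \left(-484 + \left(4 - -1\right)\right) = 490 \left(-484 + \left(4 + 1\right)\right) = 490 \left(-484 + 5\right) = 490 \left(-479\right) = -234710$)
$\frac{1}{W - 107 \left(117 - 190\right)} = \frac{1}{-234710 - 107 \left(117 - 190\right)} = \frac{1}{-234710 - -7811} = \frac{1}{-234710 + 7811} = \frac{1}{-226899} = - \frac{1}{226899}$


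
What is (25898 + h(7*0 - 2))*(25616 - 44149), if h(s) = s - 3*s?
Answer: -480041766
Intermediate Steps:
h(s) = -2*s
(25898 + h(7*0 - 2))*(25616 - 44149) = (25898 - 2*(7*0 - 2))*(25616 - 44149) = (25898 - 2*(0 - 2))*(-18533) = (25898 - 2*(-2))*(-18533) = (25898 + 4)*(-18533) = 25902*(-18533) = -480041766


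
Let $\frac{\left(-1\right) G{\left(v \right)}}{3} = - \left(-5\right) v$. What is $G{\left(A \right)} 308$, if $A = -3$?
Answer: $13860$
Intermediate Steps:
$G{\left(v \right)} = - 15 v$ ($G{\left(v \right)} = - 3 \left(- \left(-5\right) v\right) = - 3 \cdot 5 v = - 15 v$)
$G{\left(A \right)} 308 = \left(-15\right) \left(-3\right) 308 = 45 \cdot 308 = 13860$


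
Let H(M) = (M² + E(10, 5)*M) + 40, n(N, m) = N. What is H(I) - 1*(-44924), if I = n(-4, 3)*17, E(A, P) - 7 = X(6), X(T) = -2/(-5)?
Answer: 245424/5 ≈ 49085.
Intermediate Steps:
X(T) = ⅖ (X(T) = -2*(-⅕) = ⅖)
E(A, P) = 37/5 (E(A, P) = 7 + ⅖ = 37/5)
I = -68 (I = -4*17 = -68)
H(M) = 40 + M² + 37*M/5 (H(M) = (M² + 37*M/5) + 40 = 40 + M² + 37*M/5)
H(I) - 1*(-44924) = (40 + (-68)² + (37/5)*(-68)) - 1*(-44924) = (40 + 4624 - 2516/5) + 44924 = 20804/5 + 44924 = 245424/5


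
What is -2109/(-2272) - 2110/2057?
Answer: -455707/4673504 ≈ -0.097509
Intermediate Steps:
-2109/(-2272) - 2110/2057 = -2109*(-1/2272) - 2110*1/2057 = 2109/2272 - 2110/2057 = -455707/4673504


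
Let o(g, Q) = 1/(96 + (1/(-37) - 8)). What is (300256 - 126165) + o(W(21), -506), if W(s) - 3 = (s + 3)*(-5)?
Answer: 566666242/3255 ≈ 1.7409e+5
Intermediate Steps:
W(s) = -12 - 5*s (W(s) = 3 + (s + 3)*(-5) = 3 + (3 + s)*(-5) = 3 + (-15 - 5*s) = -12 - 5*s)
o(g, Q) = 37/3255 (o(g, Q) = 1/(96 + (-1/37 - 8)) = 1/(96 - 297/37) = 1/(3255/37) = 37/3255)
(300256 - 126165) + o(W(21), -506) = (300256 - 126165) + 37/3255 = 174091 + 37/3255 = 566666242/3255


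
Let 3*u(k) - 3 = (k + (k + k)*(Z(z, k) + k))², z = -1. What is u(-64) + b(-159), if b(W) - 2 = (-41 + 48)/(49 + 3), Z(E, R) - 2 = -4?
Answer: 3655156201/156 ≈ 2.3430e+7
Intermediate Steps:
Z(E, R) = -2 (Z(E, R) = 2 - 4 = -2)
u(k) = 1 + (k + 2*k*(-2 + k))²/3 (u(k) = 1 + (k + (k + k)*(-2 + k))²/3 = 1 + (k + (2*k)*(-2 + k))²/3 = 1 + (k + 2*k*(-2 + k))²/3)
b(W) = 111/52 (b(W) = 2 + (-41 + 48)/(49 + 3) = 2 + 7/52 = 111/52)
u(-64) + b(-159) = (1 + (⅓)*(-64)²*(-3 + 2*(-64))²) + 111/52 = (1 + (⅓)*4096*(-3 - 128)²) + 111/52 = (1 + (⅓)*4096*(-131)²) + 111/52 = (1 + (⅓)*4096*17161) + 111/52 = (1 + 70291456/3) + 111/52 = 70291459/3 + 111/52 = 3655156201/156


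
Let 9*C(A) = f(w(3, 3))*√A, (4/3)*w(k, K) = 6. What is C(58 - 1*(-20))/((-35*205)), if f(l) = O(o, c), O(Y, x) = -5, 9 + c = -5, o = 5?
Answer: √78/12915 ≈ 0.00068384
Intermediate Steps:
c = -14 (c = -9 - 5 = -14)
w(k, K) = 9/2 (w(k, K) = (¾)*6 = 9/2)
f(l) = -5
C(A) = -5*√A/9 (C(A) = (-5*√A)/9 = -5*√A/9)
C(58 - 1*(-20))/((-35*205)) = (-5*√(58 - 1*(-20))/9)/((-35*205)) = -5*√(58 + 20)/9/(-7175) = -5*√78/9*(-1/7175) = √78/12915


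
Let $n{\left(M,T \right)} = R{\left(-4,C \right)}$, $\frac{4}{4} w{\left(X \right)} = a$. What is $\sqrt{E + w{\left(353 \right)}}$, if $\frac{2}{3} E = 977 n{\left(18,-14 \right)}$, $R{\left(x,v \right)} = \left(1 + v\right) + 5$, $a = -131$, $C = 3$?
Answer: $\frac{7 \sqrt{1066}}{2} \approx 114.27$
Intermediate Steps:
$R{\left(x,v \right)} = 6 + v$
$w{\left(X \right)} = -131$
$n{\left(M,T \right)} = 9$ ($n{\left(M,T \right)} = 6 + 3 = 9$)
$E = \frac{26379}{2}$ ($E = \frac{3 \cdot 977 \cdot 9}{2} = \frac{3}{2} \cdot 8793 = \frac{26379}{2} \approx 13190.0$)
$\sqrt{E + w{\left(353 \right)}} = \sqrt{\frac{26379}{2} - 131} = \sqrt{\frac{26117}{2}} = \frac{7 \sqrt{1066}}{2}$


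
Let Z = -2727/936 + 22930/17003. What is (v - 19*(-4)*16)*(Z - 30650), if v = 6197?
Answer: -57399420258351/252616 ≈ -2.2722e+8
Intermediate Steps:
Z = -2767189/1768312 (Z = -2727*1/936 + 22930*(1/17003) = -303/104 + 22930/17003 = -2767189/1768312 ≈ -1.5649)
(v - 19*(-4)*16)*(Z - 30650) = (6197 - 19*(-4)*16)*(-2767189/1768312 - 30650) = (6197 + 76*16)*(-54201529989/1768312) = (6197 + 1216)*(-54201529989/1768312) = 7413*(-54201529989/1768312) = -57399420258351/252616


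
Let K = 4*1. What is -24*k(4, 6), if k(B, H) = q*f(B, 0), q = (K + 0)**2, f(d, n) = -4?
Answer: 1536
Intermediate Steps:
K = 4
q = 16 (q = (4 + 0)**2 = 4**2 = 16)
k(B, H) = -64 (k(B, H) = 16*(-4) = -64)
-24*k(4, 6) = -24*(-64) = 1536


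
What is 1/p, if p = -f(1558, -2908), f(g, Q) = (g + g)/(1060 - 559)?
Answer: -501/3116 ≈ -0.16078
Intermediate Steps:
f(g, Q) = 2*g/501 (f(g, Q) = (2*g)/501 = (2*g)*(1/501) = 2*g/501)
p = -3116/501 (p = -2*1558/501 = -1*3116/501 = -3116/501 ≈ -6.2196)
1/p = 1/(-3116/501) = -501/3116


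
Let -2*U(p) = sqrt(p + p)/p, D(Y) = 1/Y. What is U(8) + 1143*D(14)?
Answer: 2279/28 ≈ 81.393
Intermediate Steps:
U(p) = -sqrt(2)/(2*sqrt(p)) (U(p) = -sqrt(p + p)/(2*p) = -sqrt(2*p)/(2*p) = -sqrt(2)*sqrt(p)/(2*p) = -sqrt(2)/(2*sqrt(p)))
U(8) + 1143*D(14) = -sqrt(2)/(2*sqrt(8)) + 1143/14 = -sqrt(2)*sqrt(2)/4/2 + 1143*(1/14) = -1/4 + 1143/14 = 2279/28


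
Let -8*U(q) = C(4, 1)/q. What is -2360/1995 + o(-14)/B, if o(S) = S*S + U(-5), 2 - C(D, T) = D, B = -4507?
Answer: -44109761/35965860 ≈ -1.2264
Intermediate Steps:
C(D, T) = 2 - D
U(q) = 1/(4*q) (U(q) = -(2 - 1*4)/(8*q) = -(2 - 4)/(8*q) = -(-1)/(4*q) = 1/(4*q))
o(S) = -1/20 + S² (o(S) = S*S + (¼)/(-5) = S² + (¼)*(-⅕) = S² - 1/20 = -1/20 + S²)
-2360/1995 + o(-14)/B = -2360/1995 + (-1/20 + (-14)²)/(-4507) = -2360*1/1995 + (-1/20 + 196)*(-1/4507) = -472/399 + (3919/20)*(-1/4507) = -472/399 - 3919/90140 = -44109761/35965860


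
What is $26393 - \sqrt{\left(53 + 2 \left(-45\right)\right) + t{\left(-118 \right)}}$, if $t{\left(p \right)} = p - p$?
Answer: $26393 - i \sqrt{37} \approx 26393.0 - 6.0828 i$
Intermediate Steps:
$t{\left(p \right)} = 0$
$26393 - \sqrt{\left(53 + 2 \left(-45\right)\right) + t{\left(-118 \right)}} = 26393 - \sqrt{\left(53 + 2 \left(-45\right)\right) + 0} = 26393 - \sqrt{\left(53 - 90\right) + 0} = 26393 - \sqrt{-37 + 0} = 26393 - \sqrt{-37} = 26393 - i \sqrt{37}$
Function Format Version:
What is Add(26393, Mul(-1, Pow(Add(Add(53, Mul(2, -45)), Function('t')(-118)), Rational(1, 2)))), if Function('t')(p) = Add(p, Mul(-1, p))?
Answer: Add(26393, Mul(-1, I, Pow(37, Rational(1, 2)))) ≈ Add(26393., Mul(-6.0828, I))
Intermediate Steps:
Function('t')(p) = 0
Add(26393, Mul(-1, Pow(Add(Add(53, Mul(2, -45)), Function('t')(-118)), Rational(1, 2)))) = Add(26393, Mul(-1, Pow(Add(Add(53, Mul(2, -45)), 0), Rational(1, 2)))) = Add(26393, Mul(-1, Pow(Add(Add(53, -90), 0), Rational(1, 2)))) = Add(26393, Mul(-1, Pow(Add(-37, 0), Rational(1, 2)))) = Add(26393, Mul(-1, Pow(-37, Rational(1, 2)))) = Add(26393, Mul(-1, Mul(I, Pow(37, Rational(1, 2))))) = Add(26393, Mul(-1, I, Pow(37, Rational(1, 2))))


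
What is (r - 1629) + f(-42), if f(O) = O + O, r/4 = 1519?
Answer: 4363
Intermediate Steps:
r = 6076 (r = 4*1519 = 6076)
f(O) = 2*O
(r - 1629) + f(-42) = (6076 - 1629) + 2*(-42) = 4447 - 84 = 4363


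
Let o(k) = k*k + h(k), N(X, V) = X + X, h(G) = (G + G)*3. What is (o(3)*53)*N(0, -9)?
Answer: 0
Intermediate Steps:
h(G) = 6*G (h(G) = (2*G)*3 = 6*G)
N(X, V) = 2*X
o(k) = k**2 + 6*k (o(k) = k*k + 6*k = k**2 + 6*k)
(o(3)*53)*N(0, -9) = ((3*(6 + 3))*53)*(2*0) = ((3*9)*53)*0 = (27*53)*0 = 1431*0 = 0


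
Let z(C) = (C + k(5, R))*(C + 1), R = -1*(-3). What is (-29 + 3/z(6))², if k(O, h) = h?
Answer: 369664/441 ≈ 838.24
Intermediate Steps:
R = 3
z(C) = (1 + C)*(3 + C) (z(C) = (C + 3)*(C + 1) = (3 + C)*(1 + C) = (1 + C)*(3 + C))
(-29 + 3/z(6))² = (-29 + 3/(3 + 6² + 4*6))² = (-29 + 3/(3 + 36 + 24))² = (-29 + 3/63)² = (-29 + 3*(1/63))² = (-29 + 1/21)² = (-608/21)² = 369664/441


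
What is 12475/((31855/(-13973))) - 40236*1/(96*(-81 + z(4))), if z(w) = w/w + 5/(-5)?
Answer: -22569625517/4128408 ≈ -5466.9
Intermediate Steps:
z(w) = 0 (z(w) = 1 + 5*(-⅕) = 1 - 1 = 0)
12475/((31855/(-13973))) - 40236*1/(96*(-81 + z(4))) = 12475/((31855/(-13973))) - 40236*1/(96*(-81 + 0)) = 12475/((31855*(-1/13973))) - 40236/((-81*96)) = 12475/(-31855/13973) - 40236/(-7776) = 12475*(-13973/31855) - 40236*(-1/7776) = -34862635/6371 + 3353/648 = -22569625517/4128408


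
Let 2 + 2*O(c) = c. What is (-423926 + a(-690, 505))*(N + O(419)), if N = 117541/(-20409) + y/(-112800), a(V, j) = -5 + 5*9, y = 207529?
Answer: -10891541300586753/127896400 ≈ -8.5159e+7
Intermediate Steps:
O(c) = -1 + c/2
a(V, j) = 40 (a(V, j) = -5 + 45 = 40)
N = -1943787129/255792800 (N = 117541/(-20409) + 207529/(-112800) = 117541*(-1/20409) + 207529*(-1/112800) = -117541/20409 - 207529/112800 = -1943787129/255792800 ≈ -7.5991)
(-423926 + a(-690, 505))*(N + O(419)) = (-423926 + 40)*(-1943787129/255792800 + (-1 + (1/2)*419)) = -423886*(-1943787129/255792800 + (-1 + 419/2)) = -423886*(-1943787129/255792800 + 417/2) = -423886*51389011671/255792800 = -10891541300586753/127896400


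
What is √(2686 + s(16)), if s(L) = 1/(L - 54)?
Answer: 7*√79154/38 ≈ 51.826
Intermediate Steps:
s(L) = 1/(-54 + L)
√(2686 + s(16)) = √(2686 + 1/(-54 + 16)) = √(2686 + 1/(-38)) = √(2686 - 1/38) = √(102067/38) = 7*√79154/38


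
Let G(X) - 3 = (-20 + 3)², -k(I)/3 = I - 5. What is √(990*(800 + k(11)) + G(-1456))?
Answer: 2*√193618 ≈ 880.04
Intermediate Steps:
k(I) = 15 - 3*I (k(I) = -3*(I - 5) = -3*(-5 + I) = 15 - 3*I)
G(X) = 292 (G(X) = 3 + (-20 + 3)² = 3 + (-17)² = 3 + 289 = 292)
√(990*(800 + k(11)) + G(-1456)) = √(990*(800 + (15 - 3*11)) + 292) = √(990*(800 + (15 - 33)) + 292) = √(990*(800 - 18) + 292) = √(990*782 + 292) = √(774180 + 292) = √774472 = 2*√193618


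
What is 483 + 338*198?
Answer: 67407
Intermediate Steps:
483 + 338*198 = 483 + 66924 = 67407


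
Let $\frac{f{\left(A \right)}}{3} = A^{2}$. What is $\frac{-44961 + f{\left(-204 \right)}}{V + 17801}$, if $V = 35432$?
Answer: $\frac{79887}{53233} \approx 1.5007$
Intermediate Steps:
$f{\left(A \right)} = 3 A^{2}$
$\frac{-44961 + f{\left(-204 \right)}}{V + 17801} = \frac{-44961 + 3 \left(-204\right)^{2}}{35432 + 17801} = \frac{-44961 + 3 \cdot 41616}{53233} = \left(-44961 + 124848\right) \frac{1}{53233} = 79887 \cdot \frac{1}{53233} = \frac{79887}{53233}$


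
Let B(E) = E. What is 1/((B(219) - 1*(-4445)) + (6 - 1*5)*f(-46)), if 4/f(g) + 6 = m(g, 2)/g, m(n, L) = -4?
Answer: 34/158553 ≈ 0.00021444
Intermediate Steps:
f(g) = 4/(-6 - 4/g)
1/((B(219) - 1*(-4445)) + (6 - 1*5)*f(-46)) = 1/((219 - 1*(-4445)) + (6 - 1*5)*(-2*(-46)/(2 + 3*(-46)))) = 1/((219 + 4445) + (6 - 5)*(-2*(-46)/(2 - 138))) = 1/(4664 + 1*(-2*(-46)/(-136))) = 1/(4664 + 1*(-2*(-46)*(-1/136))) = 1/(4664 + 1*(-23/34)) = 1/(4664 - 23/34) = 1/(158553/34) = 34/158553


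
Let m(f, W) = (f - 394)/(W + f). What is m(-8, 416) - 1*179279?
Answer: -12191039/68 ≈ -1.7928e+5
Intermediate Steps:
m(f, W) = (-394 + f)/(W + f)
m(-8, 416) - 1*179279 = (-394 - 8)/(416 - 8) - 1*179279 = -402/408 - 179279 = (1/408)*(-402) - 179279 = -67/68 - 179279 = -12191039/68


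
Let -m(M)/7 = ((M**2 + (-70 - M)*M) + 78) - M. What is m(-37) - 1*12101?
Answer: -31036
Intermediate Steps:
m(M) = -546 - 7*M**2 + 7*M - 7*M*(-70 - M) (m(M) = -7*(((M**2 + (-70 - M)*M) + 78) - M) = -7*(((M**2 + M*(-70 - M)) + 78) - M) = -7*((78 + M**2 + M*(-70 - M)) - M) = -7*(78 + M**2 - M + M*(-70 - M)) = -546 - 7*M**2 + 7*M - 7*M*(-70 - M))
m(-37) - 1*12101 = (-546 + 497*(-37)) - 1*12101 = (-546 - 18389) - 12101 = -18935 - 12101 = -31036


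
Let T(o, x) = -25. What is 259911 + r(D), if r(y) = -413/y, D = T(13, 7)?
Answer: 6498188/25 ≈ 2.5993e+5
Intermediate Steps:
D = -25
259911 + r(D) = 259911 - 413/(-25) = 259911 - 413*(-1/25) = 259911 + 413/25 = 6498188/25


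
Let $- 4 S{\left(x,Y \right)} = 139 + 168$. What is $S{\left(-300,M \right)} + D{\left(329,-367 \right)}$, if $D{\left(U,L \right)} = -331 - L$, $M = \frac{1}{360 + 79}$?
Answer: $- \frac{163}{4} \approx -40.75$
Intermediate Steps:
$M = \frac{1}{439} \approx 0.0022779$
$S{\left(x,Y \right)} = - \frac{307}{4}$ ($S{\left(x,Y \right)} = - \frac{139 + 168}{4} = \left(- \frac{1}{4}\right) 307 = - \frac{307}{4}$)
$S{\left(-300,M \right)} + D{\left(329,-367 \right)} = - \frac{307}{4} - -36 = - \frac{307}{4} + \left(-331 + 367\right) = - \frac{307}{4} + 36 = - \frac{163}{4}$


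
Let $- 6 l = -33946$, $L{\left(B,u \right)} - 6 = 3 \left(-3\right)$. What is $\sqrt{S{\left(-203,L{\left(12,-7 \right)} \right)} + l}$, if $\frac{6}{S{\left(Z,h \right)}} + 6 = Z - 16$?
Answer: $\frac{\sqrt{141441}}{5} \approx 75.217$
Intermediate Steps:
$L{\left(B,u \right)} = -3$ ($L{\left(B,u \right)} = 6 + 3 \left(-3\right) = 6 - 9 = -3$)
$l = \frac{16973}{3}$ ($l = \left(- \frac{1}{6}\right) \left(-33946\right) = \frac{16973}{3} \approx 5657.7$)
$S{\left(Z,h \right)} = \frac{6}{-22 + Z}$ ($S{\left(Z,h \right)} = \frac{6}{-6 + \left(Z - 16\right)} = \frac{6}{-6 + \left(-16 + Z\right)} = \frac{6}{-22 + Z}$)
$\sqrt{S{\left(-203,L{\left(12,-7 \right)} \right)} + l} = \sqrt{\frac{6}{-22 - 203} + \frac{16973}{3}} = \sqrt{\frac{6}{-225} + \frac{16973}{3}} = \sqrt{6 \left(- \frac{1}{225}\right) + \frac{16973}{3}} = \sqrt{- \frac{2}{75} + \frac{16973}{3}} = \sqrt{\frac{141441}{25}} = \frac{\sqrt{141441}}{5}$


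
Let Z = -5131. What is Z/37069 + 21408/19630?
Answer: 346425811/363832235 ≈ 0.95216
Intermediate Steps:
Z/37069 + 21408/19630 = -5131/37069 + 21408/19630 = -5131*1/37069 + 21408*(1/19630) = -5131/37069 + 10704/9815 = 346425811/363832235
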